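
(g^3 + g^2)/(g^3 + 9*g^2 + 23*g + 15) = g^2/(g^2 + 8*g + 15)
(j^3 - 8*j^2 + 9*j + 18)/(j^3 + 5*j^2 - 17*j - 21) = (j - 6)/(j + 7)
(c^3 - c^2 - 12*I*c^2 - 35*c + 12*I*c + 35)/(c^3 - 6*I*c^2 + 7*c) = (c^2 - c*(1 + 5*I) + 5*I)/(c*(c + I))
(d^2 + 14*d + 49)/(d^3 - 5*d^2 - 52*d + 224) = (d + 7)/(d^2 - 12*d + 32)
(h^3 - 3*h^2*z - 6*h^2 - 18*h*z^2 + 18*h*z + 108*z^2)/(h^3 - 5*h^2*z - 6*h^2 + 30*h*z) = (-h^2 + 3*h*z + 18*z^2)/(h*(-h + 5*z))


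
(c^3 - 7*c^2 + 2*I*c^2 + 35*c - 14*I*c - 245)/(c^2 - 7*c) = c + 2*I + 35/c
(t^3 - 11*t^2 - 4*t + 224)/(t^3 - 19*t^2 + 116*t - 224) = (t + 4)/(t - 4)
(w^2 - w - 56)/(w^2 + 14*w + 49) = (w - 8)/(w + 7)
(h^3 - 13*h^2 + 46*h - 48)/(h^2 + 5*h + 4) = (h^3 - 13*h^2 + 46*h - 48)/(h^2 + 5*h + 4)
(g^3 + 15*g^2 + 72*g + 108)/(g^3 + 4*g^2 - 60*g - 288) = (g + 3)/(g - 8)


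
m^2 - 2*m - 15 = (m - 5)*(m + 3)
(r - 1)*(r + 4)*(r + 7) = r^3 + 10*r^2 + 17*r - 28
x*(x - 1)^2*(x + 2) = x^4 - 3*x^2 + 2*x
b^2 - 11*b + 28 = (b - 7)*(b - 4)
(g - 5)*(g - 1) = g^2 - 6*g + 5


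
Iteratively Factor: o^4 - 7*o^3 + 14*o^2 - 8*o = (o)*(o^3 - 7*o^2 + 14*o - 8) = o*(o - 4)*(o^2 - 3*o + 2) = o*(o - 4)*(o - 2)*(o - 1)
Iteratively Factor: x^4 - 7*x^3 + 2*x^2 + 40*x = (x)*(x^3 - 7*x^2 + 2*x + 40) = x*(x + 2)*(x^2 - 9*x + 20) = x*(x - 5)*(x + 2)*(x - 4)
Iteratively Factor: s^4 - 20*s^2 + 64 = (s + 2)*(s^3 - 2*s^2 - 16*s + 32) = (s + 2)*(s + 4)*(s^2 - 6*s + 8) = (s - 2)*(s + 2)*(s + 4)*(s - 4)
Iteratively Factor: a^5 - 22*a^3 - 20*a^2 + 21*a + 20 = (a + 4)*(a^4 - 4*a^3 - 6*a^2 + 4*a + 5) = (a + 1)*(a + 4)*(a^3 - 5*a^2 - a + 5) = (a + 1)^2*(a + 4)*(a^2 - 6*a + 5) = (a - 1)*(a + 1)^2*(a + 4)*(a - 5)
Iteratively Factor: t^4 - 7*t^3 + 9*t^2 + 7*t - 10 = (t + 1)*(t^3 - 8*t^2 + 17*t - 10) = (t - 5)*(t + 1)*(t^2 - 3*t + 2) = (t - 5)*(t - 2)*(t + 1)*(t - 1)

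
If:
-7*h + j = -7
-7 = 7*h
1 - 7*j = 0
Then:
No Solution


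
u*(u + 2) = u^2 + 2*u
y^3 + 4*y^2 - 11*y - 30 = (y - 3)*(y + 2)*(y + 5)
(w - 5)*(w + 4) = w^2 - w - 20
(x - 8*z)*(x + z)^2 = x^3 - 6*x^2*z - 15*x*z^2 - 8*z^3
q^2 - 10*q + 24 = (q - 6)*(q - 4)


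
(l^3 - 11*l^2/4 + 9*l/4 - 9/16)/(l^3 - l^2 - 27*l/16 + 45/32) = 2*(2*l - 1)/(4*l + 5)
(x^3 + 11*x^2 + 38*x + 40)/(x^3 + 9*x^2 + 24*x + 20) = (x + 4)/(x + 2)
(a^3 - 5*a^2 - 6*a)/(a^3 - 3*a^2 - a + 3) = a*(a - 6)/(a^2 - 4*a + 3)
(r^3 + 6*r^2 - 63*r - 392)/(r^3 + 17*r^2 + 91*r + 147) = (r - 8)/(r + 3)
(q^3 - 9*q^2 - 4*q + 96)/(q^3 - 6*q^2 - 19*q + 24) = (q - 4)/(q - 1)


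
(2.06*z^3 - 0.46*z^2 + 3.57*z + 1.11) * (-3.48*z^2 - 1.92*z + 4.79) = -7.1688*z^5 - 2.3544*z^4 - 1.673*z^3 - 12.9206*z^2 + 14.9691*z + 5.3169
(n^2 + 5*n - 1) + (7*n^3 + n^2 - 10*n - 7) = 7*n^3 + 2*n^2 - 5*n - 8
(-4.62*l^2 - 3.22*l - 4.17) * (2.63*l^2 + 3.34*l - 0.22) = -12.1506*l^4 - 23.8994*l^3 - 20.7055*l^2 - 13.2194*l + 0.9174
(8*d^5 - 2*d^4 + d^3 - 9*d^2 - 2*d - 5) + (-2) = 8*d^5 - 2*d^4 + d^3 - 9*d^2 - 2*d - 7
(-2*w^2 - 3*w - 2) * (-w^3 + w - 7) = 2*w^5 + 3*w^4 + 11*w^2 + 19*w + 14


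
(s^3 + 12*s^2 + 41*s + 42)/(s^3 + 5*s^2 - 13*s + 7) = (s^2 + 5*s + 6)/(s^2 - 2*s + 1)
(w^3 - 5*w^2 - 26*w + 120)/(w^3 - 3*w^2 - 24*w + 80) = (w - 6)/(w - 4)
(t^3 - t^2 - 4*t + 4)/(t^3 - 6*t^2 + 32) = (t^2 - 3*t + 2)/(t^2 - 8*t + 16)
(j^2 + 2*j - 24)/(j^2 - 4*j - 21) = (-j^2 - 2*j + 24)/(-j^2 + 4*j + 21)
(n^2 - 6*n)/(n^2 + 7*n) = (n - 6)/(n + 7)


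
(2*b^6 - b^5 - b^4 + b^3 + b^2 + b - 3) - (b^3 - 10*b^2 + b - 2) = 2*b^6 - b^5 - b^4 + 11*b^2 - 1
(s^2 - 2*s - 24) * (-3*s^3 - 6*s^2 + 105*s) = -3*s^5 + 189*s^3 - 66*s^2 - 2520*s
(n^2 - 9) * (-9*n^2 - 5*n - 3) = -9*n^4 - 5*n^3 + 78*n^2 + 45*n + 27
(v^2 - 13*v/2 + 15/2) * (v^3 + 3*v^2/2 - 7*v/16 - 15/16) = v^5 - 5*v^4 - 43*v^3/16 + 421*v^2/32 + 45*v/16 - 225/32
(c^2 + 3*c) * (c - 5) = c^3 - 2*c^2 - 15*c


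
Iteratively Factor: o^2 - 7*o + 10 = (o - 2)*(o - 5)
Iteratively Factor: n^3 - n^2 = (n)*(n^2 - n) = n*(n - 1)*(n)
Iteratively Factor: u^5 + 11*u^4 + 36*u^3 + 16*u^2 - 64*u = (u + 4)*(u^4 + 7*u^3 + 8*u^2 - 16*u) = (u + 4)^2*(u^3 + 3*u^2 - 4*u) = (u + 4)^3*(u^2 - u) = (u - 1)*(u + 4)^3*(u)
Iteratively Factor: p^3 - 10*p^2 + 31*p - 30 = (p - 5)*(p^2 - 5*p + 6) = (p - 5)*(p - 3)*(p - 2)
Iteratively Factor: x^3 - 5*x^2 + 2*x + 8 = (x - 4)*(x^2 - x - 2) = (x - 4)*(x - 2)*(x + 1)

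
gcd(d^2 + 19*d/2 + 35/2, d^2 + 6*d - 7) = d + 7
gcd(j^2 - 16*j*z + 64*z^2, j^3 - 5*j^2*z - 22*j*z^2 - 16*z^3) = -j + 8*z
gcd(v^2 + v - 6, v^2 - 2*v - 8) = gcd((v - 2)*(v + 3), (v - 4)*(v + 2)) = 1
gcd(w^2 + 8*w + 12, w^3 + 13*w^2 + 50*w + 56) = w + 2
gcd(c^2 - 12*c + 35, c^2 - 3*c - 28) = c - 7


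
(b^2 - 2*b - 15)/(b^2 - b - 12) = (b - 5)/(b - 4)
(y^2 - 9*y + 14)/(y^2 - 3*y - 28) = (y - 2)/(y + 4)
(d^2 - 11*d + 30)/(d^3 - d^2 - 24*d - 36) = (d - 5)/(d^2 + 5*d + 6)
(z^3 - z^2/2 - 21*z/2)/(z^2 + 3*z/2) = (2*z^2 - z - 21)/(2*z + 3)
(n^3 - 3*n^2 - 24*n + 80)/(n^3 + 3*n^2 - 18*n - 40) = (n - 4)/(n + 2)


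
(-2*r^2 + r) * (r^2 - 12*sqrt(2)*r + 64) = -2*r^4 + r^3 + 24*sqrt(2)*r^3 - 128*r^2 - 12*sqrt(2)*r^2 + 64*r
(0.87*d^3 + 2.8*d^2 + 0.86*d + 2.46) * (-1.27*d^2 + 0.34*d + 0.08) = -1.1049*d^5 - 3.2602*d^4 - 0.0706000000000002*d^3 - 2.6078*d^2 + 0.9052*d + 0.1968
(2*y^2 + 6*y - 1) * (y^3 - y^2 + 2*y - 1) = 2*y^5 + 4*y^4 - 3*y^3 + 11*y^2 - 8*y + 1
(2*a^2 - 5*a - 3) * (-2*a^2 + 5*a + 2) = -4*a^4 + 20*a^3 - 15*a^2 - 25*a - 6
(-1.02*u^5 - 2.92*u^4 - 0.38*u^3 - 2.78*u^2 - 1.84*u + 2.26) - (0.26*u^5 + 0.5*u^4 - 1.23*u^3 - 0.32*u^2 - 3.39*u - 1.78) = -1.28*u^5 - 3.42*u^4 + 0.85*u^3 - 2.46*u^2 + 1.55*u + 4.04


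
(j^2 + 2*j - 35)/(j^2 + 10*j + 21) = (j - 5)/(j + 3)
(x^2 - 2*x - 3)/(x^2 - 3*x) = (x + 1)/x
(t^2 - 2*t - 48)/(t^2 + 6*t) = (t - 8)/t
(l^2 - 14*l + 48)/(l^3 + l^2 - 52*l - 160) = (l - 6)/(l^2 + 9*l + 20)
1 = 1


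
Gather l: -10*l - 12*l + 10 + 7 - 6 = 11 - 22*l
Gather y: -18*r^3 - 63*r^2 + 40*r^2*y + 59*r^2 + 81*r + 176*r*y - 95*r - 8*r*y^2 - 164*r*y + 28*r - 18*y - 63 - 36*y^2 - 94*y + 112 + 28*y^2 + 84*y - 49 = -18*r^3 - 4*r^2 + 14*r + y^2*(-8*r - 8) + y*(40*r^2 + 12*r - 28)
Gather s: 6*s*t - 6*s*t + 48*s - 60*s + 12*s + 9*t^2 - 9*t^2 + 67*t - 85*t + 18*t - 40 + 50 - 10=0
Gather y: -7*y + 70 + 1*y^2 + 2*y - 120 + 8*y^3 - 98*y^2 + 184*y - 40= 8*y^3 - 97*y^2 + 179*y - 90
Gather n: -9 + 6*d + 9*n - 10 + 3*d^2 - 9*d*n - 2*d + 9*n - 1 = 3*d^2 + 4*d + n*(18 - 9*d) - 20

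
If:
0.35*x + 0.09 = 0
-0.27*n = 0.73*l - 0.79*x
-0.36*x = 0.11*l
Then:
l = 0.84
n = -3.03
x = -0.26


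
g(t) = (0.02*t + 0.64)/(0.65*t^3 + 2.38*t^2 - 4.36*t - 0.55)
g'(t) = (0.02*t + 0.64)*(-1.95*t^2 - 4.76*t + 4.36)/(0.65*t^3 + 2.38*t^2 - 4.36*t - 0.55)^2 + 0.02/(0.65*t^3 + 2.38*t^2 - 4.36*t - 0.55) = (-0.026*t^3 - 1.2956*t^2 - 3.0464*t + 2.7794)/(0.4225*t^6 + 3.094*t^5 - 0.00360000000000138*t^4 - 21.4686*t^3 + 16.3916*t^2 + 4.796*t + 0.3025)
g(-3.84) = 0.04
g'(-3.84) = -0.02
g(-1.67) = 0.06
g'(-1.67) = 0.04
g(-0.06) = -2.28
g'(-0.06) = 37.73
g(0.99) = -0.35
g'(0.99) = -0.42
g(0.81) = -0.30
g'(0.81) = -0.12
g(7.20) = 0.00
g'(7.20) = -0.00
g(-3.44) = 0.04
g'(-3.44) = -0.00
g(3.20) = 0.02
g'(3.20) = -0.02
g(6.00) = 0.00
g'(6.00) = -0.00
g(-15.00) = -0.00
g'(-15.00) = -0.00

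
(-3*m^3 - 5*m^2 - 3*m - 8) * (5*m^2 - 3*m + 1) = -15*m^5 - 16*m^4 - 3*m^3 - 36*m^2 + 21*m - 8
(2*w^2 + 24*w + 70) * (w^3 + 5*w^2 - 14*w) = 2*w^5 + 34*w^4 + 162*w^3 + 14*w^2 - 980*w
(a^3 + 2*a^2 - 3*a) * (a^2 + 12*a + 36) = a^5 + 14*a^4 + 57*a^3 + 36*a^2 - 108*a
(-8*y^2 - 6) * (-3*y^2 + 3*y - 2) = 24*y^4 - 24*y^3 + 34*y^2 - 18*y + 12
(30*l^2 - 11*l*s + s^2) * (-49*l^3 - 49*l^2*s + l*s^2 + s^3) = -1470*l^5 - 931*l^4*s + 520*l^3*s^2 - 30*l^2*s^3 - 10*l*s^4 + s^5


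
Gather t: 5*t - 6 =5*t - 6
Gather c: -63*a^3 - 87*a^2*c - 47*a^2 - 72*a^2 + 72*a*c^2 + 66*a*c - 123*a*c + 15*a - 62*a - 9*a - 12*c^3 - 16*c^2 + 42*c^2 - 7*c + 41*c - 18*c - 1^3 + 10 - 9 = -63*a^3 - 119*a^2 - 56*a - 12*c^3 + c^2*(72*a + 26) + c*(-87*a^2 - 57*a + 16)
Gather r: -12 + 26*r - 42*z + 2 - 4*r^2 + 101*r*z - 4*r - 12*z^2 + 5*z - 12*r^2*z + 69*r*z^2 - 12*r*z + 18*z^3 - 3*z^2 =r^2*(-12*z - 4) + r*(69*z^2 + 89*z + 22) + 18*z^3 - 15*z^2 - 37*z - 10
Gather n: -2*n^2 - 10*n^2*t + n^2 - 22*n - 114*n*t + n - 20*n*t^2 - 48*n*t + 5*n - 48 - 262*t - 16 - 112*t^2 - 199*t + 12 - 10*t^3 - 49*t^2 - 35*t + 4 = n^2*(-10*t - 1) + n*(-20*t^2 - 162*t - 16) - 10*t^3 - 161*t^2 - 496*t - 48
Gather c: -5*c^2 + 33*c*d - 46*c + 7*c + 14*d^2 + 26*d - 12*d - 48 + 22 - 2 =-5*c^2 + c*(33*d - 39) + 14*d^2 + 14*d - 28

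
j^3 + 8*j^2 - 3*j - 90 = (j - 3)*(j + 5)*(j + 6)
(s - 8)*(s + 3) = s^2 - 5*s - 24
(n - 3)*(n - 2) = n^2 - 5*n + 6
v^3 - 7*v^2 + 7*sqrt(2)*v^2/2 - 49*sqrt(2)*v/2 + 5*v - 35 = (v - 7)*(v + sqrt(2))*(v + 5*sqrt(2)/2)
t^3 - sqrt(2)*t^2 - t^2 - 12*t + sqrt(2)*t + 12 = (t - 1)*(t - 3*sqrt(2))*(t + 2*sqrt(2))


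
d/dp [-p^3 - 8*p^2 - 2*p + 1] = -3*p^2 - 16*p - 2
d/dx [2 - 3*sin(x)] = -3*cos(x)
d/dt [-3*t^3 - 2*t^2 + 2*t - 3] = -9*t^2 - 4*t + 2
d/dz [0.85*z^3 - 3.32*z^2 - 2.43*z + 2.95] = 2.55*z^2 - 6.64*z - 2.43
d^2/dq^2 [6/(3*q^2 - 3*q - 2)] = 36*(3*q^2 - 3*q - 3*(2*q - 1)^2 - 2)/(-3*q^2 + 3*q + 2)^3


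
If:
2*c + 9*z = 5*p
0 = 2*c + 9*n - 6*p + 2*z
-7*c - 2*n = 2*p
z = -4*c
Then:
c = 0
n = 0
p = 0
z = 0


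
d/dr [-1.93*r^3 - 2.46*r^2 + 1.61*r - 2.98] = -5.79*r^2 - 4.92*r + 1.61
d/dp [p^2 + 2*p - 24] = 2*p + 2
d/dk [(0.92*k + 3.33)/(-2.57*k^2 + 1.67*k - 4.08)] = (2.3644*k^2 + 17.1162*k - 9.3147)/(6.6049*k^4 - 8.5838*k^3 + 23.7601*k^2 - 13.6272*k + 16.6464)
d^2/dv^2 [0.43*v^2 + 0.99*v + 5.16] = 0.860000000000000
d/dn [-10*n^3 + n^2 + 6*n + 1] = -30*n^2 + 2*n + 6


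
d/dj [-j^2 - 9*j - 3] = -2*j - 9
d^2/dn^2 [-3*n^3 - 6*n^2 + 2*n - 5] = -18*n - 12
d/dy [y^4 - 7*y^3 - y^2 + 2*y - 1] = 4*y^3 - 21*y^2 - 2*y + 2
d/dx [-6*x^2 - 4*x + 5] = -12*x - 4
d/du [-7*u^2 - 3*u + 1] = -14*u - 3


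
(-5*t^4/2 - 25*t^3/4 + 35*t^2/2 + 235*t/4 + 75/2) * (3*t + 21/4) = -15*t^5/2 - 255*t^4/8 + 315*t^3/16 + 2145*t^2/8 + 6735*t/16 + 1575/8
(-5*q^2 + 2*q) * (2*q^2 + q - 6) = -10*q^4 - q^3 + 32*q^2 - 12*q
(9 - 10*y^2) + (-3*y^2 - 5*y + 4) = -13*y^2 - 5*y + 13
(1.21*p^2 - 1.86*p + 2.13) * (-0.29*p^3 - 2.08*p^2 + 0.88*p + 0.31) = -0.3509*p^5 - 1.9774*p^4 + 4.3159*p^3 - 5.6921*p^2 + 1.2978*p + 0.6603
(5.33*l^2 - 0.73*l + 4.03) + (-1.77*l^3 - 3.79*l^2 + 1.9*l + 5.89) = -1.77*l^3 + 1.54*l^2 + 1.17*l + 9.92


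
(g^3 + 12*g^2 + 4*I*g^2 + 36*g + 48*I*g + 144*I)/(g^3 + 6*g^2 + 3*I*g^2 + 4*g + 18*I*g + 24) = (g + 6)/(g - I)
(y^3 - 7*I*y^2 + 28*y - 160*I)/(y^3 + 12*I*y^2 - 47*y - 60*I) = (y^2 - 12*I*y - 32)/(y^2 + 7*I*y - 12)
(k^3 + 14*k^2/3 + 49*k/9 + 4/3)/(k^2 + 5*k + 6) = (9*k^2 + 15*k + 4)/(9*(k + 2))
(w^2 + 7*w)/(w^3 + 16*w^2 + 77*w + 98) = w/(w^2 + 9*w + 14)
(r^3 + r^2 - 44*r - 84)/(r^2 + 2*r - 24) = (r^2 - 5*r - 14)/(r - 4)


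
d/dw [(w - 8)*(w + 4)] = 2*w - 4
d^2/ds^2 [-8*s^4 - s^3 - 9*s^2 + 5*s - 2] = -96*s^2 - 6*s - 18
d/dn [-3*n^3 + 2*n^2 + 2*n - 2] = -9*n^2 + 4*n + 2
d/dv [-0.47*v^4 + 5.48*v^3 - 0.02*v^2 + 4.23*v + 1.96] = -1.88*v^3 + 16.44*v^2 - 0.04*v + 4.23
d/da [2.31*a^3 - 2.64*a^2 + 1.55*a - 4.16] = 6.93*a^2 - 5.28*a + 1.55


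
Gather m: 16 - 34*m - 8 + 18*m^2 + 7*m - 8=18*m^2 - 27*m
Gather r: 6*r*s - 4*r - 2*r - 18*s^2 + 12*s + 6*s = r*(6*s - 6) - 18*s^2 + 18*s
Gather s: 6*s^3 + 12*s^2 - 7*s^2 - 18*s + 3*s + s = 6*s^3 + 5*s^2 - 14*s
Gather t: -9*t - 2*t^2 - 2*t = -2*t^2 - 11*t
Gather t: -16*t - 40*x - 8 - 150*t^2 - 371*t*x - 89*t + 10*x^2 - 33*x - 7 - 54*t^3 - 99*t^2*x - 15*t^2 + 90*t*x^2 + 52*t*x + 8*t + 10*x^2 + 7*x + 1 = -54*t^3 + t^2*(-99*x - 165) + t*(90*x^2 - 319*x - 97) + 20*x^2 - 66*x - 14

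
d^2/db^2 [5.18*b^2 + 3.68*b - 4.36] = 10.3600000000000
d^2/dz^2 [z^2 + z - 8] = 2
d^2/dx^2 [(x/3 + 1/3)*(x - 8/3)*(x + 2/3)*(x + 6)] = 4*x^2 + 10*x - 176/27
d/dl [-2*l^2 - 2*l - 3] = -4*l - 2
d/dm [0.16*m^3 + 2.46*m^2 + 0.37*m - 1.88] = 0.48*m^2 + 4.92*m + 0.37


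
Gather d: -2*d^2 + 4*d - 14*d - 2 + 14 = -2*d^2 - 10*d + 12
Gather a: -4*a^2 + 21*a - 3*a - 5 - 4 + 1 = -4*a^2 + 18*a - 8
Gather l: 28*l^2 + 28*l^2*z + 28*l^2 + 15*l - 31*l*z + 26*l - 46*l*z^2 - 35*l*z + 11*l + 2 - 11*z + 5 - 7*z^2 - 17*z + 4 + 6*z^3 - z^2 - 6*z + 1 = l^2*(28*z + 56) + l*(-46*z^2 - 66*z + 52) + 6*z^3 - 8*z^2 - 34*z + 12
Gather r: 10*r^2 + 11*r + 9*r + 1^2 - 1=10*r^2 + 20*r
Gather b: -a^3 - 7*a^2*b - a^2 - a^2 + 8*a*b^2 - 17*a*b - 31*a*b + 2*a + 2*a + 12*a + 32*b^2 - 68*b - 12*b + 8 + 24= -a^3 - 2*a^2 + 16*a + b^2*(8*a + 32) + b*(-7*a^2 - 48*a - 80) + 32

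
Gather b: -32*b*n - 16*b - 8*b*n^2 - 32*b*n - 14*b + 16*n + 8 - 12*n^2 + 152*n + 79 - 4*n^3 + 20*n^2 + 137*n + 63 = b*(-8*n^2 - 64*n - 30) - 4*n^3 + 8*n^2 + 305*n + 150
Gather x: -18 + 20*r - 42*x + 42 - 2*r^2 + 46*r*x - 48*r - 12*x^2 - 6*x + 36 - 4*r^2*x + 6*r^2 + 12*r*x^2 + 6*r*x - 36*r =4*r^2 - 64*r + x^2*(12*r - 12) + x*(-4*r^2 + 52*r - 48) + 60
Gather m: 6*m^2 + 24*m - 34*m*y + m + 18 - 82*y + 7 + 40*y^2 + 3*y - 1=6*m^2 + m*(25 - 34*y) + 40*y^2 - 79*y + 24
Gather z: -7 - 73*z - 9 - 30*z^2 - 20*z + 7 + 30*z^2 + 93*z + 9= 0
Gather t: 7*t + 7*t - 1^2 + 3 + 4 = 14*t + 6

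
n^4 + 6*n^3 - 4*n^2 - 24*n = n*(n - 2)*(n + 2)*(n + 6)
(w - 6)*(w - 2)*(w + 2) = w^3 - 6*w^2 - 4*w + 24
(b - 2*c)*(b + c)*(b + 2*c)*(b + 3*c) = b^4 + 4*b^3*c - b^2*c^2 - 16*b*c^3 - 12*c^4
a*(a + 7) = a^2 + 7*a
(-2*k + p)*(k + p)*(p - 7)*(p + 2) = -2*k^2*p^2 + 10*k^2*p + 28*k^2 - k*p^3 + 5*k*p^2 + 14*k*p + p^4 - 5*p^3 - 14*p^2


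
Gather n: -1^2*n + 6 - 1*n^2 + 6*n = -n^2 + 5*n + 6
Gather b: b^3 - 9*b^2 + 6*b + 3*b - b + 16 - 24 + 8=b^3 - 9*b^2 + 8*b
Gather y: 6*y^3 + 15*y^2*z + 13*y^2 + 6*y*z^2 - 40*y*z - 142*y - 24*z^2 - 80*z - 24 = 6*y^3 + y^2*(15*z + 13) + y*(6*z^2 - 40*z - 142) - 24*z^2 - 80*z - 24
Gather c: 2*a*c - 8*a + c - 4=-8*a + c*(2*a + 1) - 4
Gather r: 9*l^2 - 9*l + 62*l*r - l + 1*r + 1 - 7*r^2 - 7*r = 9*l^2 - 10*l - 7*r^2 + r*(62*l - 6) + 1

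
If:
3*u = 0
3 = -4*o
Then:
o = -3/4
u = 0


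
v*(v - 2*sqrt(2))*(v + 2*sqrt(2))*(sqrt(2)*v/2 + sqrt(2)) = sqrt(2)*v^4/2 + sqrt(2)*v^3 - 4*sqrt(2)*v^2 - 8*sqrt(2)*v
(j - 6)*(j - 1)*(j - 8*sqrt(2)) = j^3 - 8*sqrt(2)*j^2 - 7*j^2 + 6*j + 56*sqrt(2)*j - 48*sqrt(2)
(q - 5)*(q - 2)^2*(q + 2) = q^4 - 7*q^3 + 6*q^2 + 28*q - 40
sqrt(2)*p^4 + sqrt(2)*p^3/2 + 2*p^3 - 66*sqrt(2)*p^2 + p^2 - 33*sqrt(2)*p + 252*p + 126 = (p - 3*sqrt(2))^2*(p + 7*sqrt(2))*(sqrt(2)*p + sqrt(2)/2)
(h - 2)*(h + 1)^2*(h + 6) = h^4 + 6*h^3 - 3*h^2 - 20*h - 12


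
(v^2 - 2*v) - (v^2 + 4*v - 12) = 12 - 6*v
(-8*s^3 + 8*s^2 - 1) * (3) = -24*s^3 + 24*s^2 - 3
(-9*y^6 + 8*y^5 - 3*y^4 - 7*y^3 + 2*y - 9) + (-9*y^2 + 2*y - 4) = -9*y^6 + 8*y^5 - 3*y^4 - 7*y^3 - 9*y^2 + 4*y - 13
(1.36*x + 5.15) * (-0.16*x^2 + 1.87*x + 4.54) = -0.2176*x^3 + 1.7192*x^2 + 15.8049*x + 23.381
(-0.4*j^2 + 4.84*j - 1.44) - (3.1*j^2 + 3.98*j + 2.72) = -3.5*j^2 + 0.86*j - 4.16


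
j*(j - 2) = j^2 - 2*j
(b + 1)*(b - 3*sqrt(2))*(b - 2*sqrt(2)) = b^3 - 5*sqrt(2)*b^2 + b^2 - 5*sqrt(2)*b + 12*b + 12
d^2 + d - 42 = (d - 6)*(d + 7)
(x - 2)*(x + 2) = x^2 - 4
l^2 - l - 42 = (l - 7)*(l + 6)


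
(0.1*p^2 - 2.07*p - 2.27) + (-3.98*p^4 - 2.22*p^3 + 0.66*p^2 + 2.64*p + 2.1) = -3.98*p^4 - 2.22*p^3 + 0.76*p^2 + 0.57*p - 0.17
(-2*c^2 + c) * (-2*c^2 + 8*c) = 4*c^4 - 18*c^3 + 8*c^2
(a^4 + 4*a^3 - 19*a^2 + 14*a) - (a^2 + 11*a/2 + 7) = a^4 + 4*a^3 - 20*a^2 + 17*a/2 - 7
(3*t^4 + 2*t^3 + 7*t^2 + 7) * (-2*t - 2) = -6*t^5 - 10*t^4 - 18*t^3 - 14*t^2 - 14*t - 14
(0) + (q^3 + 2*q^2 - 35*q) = q^3 + 2*q^2 - 35*q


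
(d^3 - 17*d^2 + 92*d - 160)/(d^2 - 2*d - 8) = (d^2 - 13*d + 40)/(d + 2)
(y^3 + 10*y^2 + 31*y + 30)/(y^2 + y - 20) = (y^2 + 5*y + 6)/(y - 4)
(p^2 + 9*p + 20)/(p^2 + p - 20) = (p + 4)/(p - 4)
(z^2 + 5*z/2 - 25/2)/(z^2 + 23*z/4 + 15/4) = 2*(2*z - 5)/(4*z + 3)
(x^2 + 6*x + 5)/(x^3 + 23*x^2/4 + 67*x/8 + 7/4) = 8*(x^2 + 6*x + 5)/(8*x^3 + 46*x^2 + 67*x + 14)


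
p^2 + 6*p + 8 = (p + 2)*(p + 4)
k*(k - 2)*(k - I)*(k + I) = k^4 - 2*k^3 + k^2 - 2*k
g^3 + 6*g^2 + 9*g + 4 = (g + 1)^2*(g + 4)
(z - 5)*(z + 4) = z^2 - z - 20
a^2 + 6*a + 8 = (a + 2)*(a + 4)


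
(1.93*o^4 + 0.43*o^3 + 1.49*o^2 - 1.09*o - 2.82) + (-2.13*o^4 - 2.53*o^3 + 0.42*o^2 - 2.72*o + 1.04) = -0.2*o^4 - 2.1*o^3 + 1.91*o^2 - 3.81*o - 1.78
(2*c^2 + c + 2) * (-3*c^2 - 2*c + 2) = -6*c^4 - 7*c^3 - 4*c^2 - 2*c + 4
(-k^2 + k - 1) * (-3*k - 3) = 3*k^3 + 3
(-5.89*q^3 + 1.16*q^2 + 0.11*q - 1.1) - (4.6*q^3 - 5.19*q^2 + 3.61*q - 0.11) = -10.49*q^3 + 6.35*q^2 - 3.5*q - 0.99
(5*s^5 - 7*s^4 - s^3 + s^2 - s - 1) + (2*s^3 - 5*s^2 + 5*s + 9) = 5*s^5 - 7*s^4 + s^3 - 4*s^2 + 4*s + 8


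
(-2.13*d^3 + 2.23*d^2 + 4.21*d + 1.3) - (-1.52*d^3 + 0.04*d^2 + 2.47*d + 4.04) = -0.61*d^3 + 2.19*d^2 + 1.74*d - 2.74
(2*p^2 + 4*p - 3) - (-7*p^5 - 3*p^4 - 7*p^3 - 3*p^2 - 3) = 7*p^5 + 3*p^4 + 7*p^3 + 5*p^2 + 4*p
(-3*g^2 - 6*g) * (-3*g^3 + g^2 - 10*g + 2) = 9*g^5 + 15*g^4 + 24*g^3 + 54*g^2 - 12*g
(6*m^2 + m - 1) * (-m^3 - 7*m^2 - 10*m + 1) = -6*m^5 - 43*m^4 - 66*m^3 + 3*m^2 + 11*m - 1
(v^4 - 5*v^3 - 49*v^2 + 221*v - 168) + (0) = v^4 - 5*v^3 - 49*v^2 + 221*v - 168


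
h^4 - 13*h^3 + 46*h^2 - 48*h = h*(h - 8)*(h - 3)*(h - 2)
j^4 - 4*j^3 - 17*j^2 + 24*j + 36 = (j - 6)*(j - 2)*(j + 1)*(j + 3)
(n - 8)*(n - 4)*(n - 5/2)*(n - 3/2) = n^4 - 16*n^3 + 335*n^2/4 - 173*n + 120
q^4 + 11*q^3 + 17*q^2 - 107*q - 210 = (q - 3)*(q + 2)*(q + 5)*(q + 7)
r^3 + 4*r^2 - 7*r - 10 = (r - 2)*(r + 1)*(r + 5)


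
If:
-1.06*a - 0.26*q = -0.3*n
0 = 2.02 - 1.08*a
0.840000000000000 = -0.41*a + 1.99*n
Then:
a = 1.87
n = 0.81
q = -6.69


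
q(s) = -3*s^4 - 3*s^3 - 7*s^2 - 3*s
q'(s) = -12*s^3 - 9*s^2 - 14*s - 3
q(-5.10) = -1798.38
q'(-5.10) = 1426.12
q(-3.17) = -268.21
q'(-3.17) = 333.20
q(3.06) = -423.71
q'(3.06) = -473.94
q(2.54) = -226.81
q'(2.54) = -293.27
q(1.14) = -22.03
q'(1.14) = -48.43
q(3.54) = -702.55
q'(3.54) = -697.69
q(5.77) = -4151.91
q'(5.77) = -2688.62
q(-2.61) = -125.73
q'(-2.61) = 185.59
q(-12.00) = -57996.00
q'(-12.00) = 19605.00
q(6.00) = -4806.00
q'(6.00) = -3003.00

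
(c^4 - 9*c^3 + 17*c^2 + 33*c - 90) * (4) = 4*c^4 - 36*c^3 + 68*c^2 + 132*c - 360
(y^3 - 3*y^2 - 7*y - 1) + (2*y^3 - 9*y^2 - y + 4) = 3*y^3 - 12*y^2 - 8*y + 3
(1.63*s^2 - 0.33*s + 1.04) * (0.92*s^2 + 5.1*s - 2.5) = 1.4996*s^4 + 8.0094*s^3 - 4.8012*s^2 + 6.129*s - 2.6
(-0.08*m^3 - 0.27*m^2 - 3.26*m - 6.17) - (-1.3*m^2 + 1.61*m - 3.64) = -0.08*m^3 + 1.03*m^2 - 4.87*m - 2.53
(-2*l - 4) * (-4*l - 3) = 8*l^2 + 22*l + 12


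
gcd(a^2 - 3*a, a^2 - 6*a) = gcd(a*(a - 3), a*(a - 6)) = a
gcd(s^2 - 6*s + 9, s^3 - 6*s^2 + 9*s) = s^2 - 6*s + 9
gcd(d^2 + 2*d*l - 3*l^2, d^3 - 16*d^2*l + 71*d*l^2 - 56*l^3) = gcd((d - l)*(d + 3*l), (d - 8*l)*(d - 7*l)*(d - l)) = d - l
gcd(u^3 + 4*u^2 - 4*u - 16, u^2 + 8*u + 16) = u + 4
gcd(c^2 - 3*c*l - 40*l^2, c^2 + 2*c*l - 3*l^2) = 1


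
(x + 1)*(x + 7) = x^2 + 8*x + 7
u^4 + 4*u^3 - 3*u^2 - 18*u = u*(u - 2)*(u + 3)^2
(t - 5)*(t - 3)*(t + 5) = t^3 - 3*t^2 - 25*t + 75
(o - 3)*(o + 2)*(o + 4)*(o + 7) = o^4 + 10*o^3 + 11*o^2 - 94*o - 168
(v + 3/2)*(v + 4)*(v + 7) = v^3 + 25*v^2/2 + 89*v/2 + 42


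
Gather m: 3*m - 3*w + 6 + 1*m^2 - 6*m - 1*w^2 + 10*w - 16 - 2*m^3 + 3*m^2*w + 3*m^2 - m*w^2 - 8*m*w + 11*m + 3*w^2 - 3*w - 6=-2*m^3 + m^2*(3*w + 4) + m*(-w^2 - 8*w + 8) + 2*w^2 + 4*w - 16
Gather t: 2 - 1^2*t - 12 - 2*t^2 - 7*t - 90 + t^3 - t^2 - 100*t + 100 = t^3 - 3*t^2 - 108*t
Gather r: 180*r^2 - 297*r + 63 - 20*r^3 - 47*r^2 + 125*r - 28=-20*r^3 + 133*r^2 - 172*r + 35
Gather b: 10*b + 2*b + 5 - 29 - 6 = 12*b - 30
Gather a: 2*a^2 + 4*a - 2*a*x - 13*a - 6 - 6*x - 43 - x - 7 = 2*a^2 + a*(-2*x - 9) - 7*x - 56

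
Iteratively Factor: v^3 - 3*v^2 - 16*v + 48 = (v - 4)*(v^2 + v - 12) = (v - 4)*(v + 4)*(v - 3)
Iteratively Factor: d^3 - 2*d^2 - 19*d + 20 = (d - 1)*(d^2 - d - 20) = (d - 1)*(d + 4)*(d - 5)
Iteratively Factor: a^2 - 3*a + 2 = (a - 1)*(a - 2)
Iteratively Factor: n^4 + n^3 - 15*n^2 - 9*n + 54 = (n - 2)*(n^3 + 3*n^2 - 9*n - 27) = (n - 3)*(n - 2)*(n^2 + 6*n + 9) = (n - 3)*(n - 2)*(n + 3)*(n + 3)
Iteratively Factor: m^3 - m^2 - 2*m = (m - 2)*(m^2 + m) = (m - 2)*(m + 1)*(m)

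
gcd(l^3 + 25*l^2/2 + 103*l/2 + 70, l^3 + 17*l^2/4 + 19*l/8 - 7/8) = l + 7/2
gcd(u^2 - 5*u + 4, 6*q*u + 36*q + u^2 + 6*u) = 1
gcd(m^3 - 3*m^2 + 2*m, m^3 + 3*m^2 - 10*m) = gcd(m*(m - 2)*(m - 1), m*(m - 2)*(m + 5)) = m^2 - 2*m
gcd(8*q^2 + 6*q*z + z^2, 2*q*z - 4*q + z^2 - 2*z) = 2*q + z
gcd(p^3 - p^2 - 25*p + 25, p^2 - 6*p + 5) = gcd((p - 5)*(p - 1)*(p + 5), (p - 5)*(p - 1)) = p^2 - 6*p + 5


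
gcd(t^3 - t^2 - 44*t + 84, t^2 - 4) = t - 2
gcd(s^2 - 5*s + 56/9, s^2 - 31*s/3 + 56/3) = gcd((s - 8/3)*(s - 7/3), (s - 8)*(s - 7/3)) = s - 7/3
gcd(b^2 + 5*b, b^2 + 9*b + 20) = b + 5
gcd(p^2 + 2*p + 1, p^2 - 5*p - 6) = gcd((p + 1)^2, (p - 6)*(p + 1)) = p + 1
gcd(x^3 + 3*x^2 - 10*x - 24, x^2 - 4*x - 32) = x + 4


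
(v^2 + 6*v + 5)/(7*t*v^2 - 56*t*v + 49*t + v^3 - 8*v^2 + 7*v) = (v^2 + 6*v + 5)/(7*t*v^2 - 56*t*v + 49*t + v^3 - 8*v^2 + 7*v)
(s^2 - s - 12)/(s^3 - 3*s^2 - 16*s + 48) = (s + 3)/(s^2 + s - 12)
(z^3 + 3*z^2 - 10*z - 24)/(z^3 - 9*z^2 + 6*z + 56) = (z^2 + z - 12)/(z^2 - 11*z + 28)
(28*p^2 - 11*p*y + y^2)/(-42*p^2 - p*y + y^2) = (-4*p + y)/(6*p + y)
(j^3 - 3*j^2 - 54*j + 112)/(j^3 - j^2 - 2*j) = (j^2 - j - 56)/(j*(j + 1))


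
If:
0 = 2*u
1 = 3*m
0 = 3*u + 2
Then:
No Solution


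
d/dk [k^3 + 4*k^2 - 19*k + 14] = 3*k^2 + 8*k - 19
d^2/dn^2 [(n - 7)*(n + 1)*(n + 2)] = 6*n - 8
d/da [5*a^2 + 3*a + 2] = 10*a + 3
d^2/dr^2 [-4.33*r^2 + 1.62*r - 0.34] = -8.66000000000000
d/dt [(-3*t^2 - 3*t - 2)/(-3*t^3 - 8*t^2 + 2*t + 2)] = (-9*t^4 - 18*t^3 - 48*t^2 - 44*t - 2)/(9*t^6 + 48*t^5 + 52*t^4 - 44*t^3 - 28*t^2 + 8*t + 4)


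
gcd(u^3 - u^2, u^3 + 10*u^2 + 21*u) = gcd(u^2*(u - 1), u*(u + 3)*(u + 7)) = u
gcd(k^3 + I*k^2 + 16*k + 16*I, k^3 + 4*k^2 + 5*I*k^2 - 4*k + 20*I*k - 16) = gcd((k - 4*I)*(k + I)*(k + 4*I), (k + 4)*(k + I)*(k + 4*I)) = k^2 + 5*I*k - 4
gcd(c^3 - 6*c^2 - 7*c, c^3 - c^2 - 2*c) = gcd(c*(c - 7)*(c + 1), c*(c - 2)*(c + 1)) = c^2 + c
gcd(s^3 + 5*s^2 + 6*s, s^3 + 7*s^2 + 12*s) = s^2 + 3*s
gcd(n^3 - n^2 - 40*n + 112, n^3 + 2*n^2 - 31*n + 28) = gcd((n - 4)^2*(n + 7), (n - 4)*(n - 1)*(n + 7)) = n^2 + 3*n - 28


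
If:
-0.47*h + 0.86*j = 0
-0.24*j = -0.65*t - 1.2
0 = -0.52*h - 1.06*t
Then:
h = 2.67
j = 1.46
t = -1.31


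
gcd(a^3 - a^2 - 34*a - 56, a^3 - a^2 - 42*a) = a - 7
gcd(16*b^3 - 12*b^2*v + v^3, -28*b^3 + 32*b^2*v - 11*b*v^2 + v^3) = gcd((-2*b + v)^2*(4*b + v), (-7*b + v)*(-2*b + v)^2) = 4*b^2 - 4*b*v + v^2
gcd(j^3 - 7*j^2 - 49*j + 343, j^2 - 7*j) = j - 7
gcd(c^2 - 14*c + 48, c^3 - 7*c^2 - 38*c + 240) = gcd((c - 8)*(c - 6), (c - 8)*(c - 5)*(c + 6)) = c - 8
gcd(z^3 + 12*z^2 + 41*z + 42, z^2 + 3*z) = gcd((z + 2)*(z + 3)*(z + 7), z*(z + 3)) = z + 3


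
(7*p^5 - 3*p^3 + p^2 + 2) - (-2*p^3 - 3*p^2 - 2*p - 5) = 7*p^5 - p^3 + 4*p^2 + 2*p + 7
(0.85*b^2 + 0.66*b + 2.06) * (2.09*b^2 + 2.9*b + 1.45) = 1.7765*b^4 + 3.8444*b^3 + 7.4519*b^2 + 6.931*b + 2.987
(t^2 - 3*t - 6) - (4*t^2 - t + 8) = -3*t^2 - 2*t - 14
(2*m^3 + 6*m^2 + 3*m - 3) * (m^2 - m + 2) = 2*m^5 + 4*m^4 + m^3 + 6*m^2 + 9*m - 6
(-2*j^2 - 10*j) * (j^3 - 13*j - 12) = -2*j^5 - 10*j^4 + 26*j^3 + 154*j^2 + 120*j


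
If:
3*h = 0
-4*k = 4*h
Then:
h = 0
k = 0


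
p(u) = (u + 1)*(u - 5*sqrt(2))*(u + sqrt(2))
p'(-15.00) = 799.05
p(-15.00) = -4197.94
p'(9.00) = 143.52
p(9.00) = 200.88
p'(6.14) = 40.26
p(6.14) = -50.22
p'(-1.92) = 13.28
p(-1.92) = -4.18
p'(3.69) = -9.18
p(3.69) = -80.94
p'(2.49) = -20.25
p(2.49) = -62.42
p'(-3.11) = 42.33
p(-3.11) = -36.43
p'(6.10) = 39.16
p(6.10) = -51.81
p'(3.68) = -9.30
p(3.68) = -80.85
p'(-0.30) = -12.59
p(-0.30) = -5.75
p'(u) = (u + 1)*(u - 5*sqrt(2)) + (u + 1)*(u + sqrt(2)) + (u - 5*sqrt(2))*(u + sqrt(2))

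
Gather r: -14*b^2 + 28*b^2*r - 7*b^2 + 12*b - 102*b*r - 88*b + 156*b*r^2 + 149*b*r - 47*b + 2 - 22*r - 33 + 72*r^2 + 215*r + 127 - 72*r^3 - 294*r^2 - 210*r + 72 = -21*b^2 - 123*b - 72*r^3 + r^2*(156*b - 222) + r*(28*b^2 + 47*b - 17) + 168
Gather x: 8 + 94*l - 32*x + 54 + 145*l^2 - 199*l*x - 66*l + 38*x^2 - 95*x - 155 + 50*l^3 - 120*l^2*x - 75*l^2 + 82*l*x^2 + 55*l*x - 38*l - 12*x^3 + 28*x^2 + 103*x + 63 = 50*l^3 + 70*l^2 - 10*l - 12*x^3 + x^2*(82*l + 66) + x*(-120*l^2 - 144*l - 24) - 30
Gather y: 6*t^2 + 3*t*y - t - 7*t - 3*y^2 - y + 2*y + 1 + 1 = 6*t^2 - 8*t - 3*y^2 + y*(3*t + 1) + 2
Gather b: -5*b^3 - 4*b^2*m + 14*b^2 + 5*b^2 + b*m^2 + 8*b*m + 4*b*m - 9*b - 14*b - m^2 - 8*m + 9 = -5*b^3 + b^2*(19 - 4*m) + b*(m^2 + 12*m - 23) - m^2 - 8*m + 9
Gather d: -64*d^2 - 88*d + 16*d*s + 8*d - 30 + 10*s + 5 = -64*d^2 + d*(16*s - 80) + 10*s - 25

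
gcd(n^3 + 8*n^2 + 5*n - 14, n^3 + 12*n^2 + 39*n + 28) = n + 7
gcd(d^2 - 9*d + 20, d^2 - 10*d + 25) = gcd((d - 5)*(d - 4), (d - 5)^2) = d - 5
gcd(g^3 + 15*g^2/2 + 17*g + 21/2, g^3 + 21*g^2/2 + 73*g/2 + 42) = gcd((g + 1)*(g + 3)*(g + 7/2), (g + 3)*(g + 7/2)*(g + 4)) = g^2 + 13*g/2 + 21/2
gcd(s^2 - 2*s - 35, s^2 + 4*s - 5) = s + 5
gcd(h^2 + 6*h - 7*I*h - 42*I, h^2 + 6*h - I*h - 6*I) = h + 6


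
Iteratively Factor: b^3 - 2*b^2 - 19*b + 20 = (b - 1)*(b^2 - b - 20) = (b - 1)*(b + 4)*(b - 5)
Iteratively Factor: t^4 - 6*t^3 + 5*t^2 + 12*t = (t)*(t^3 - 6*t^2 + 5*t + 12) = t*(t - 3)*(t^2 - 3*t - 4) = t*(t - 3)*(t + 1)*(t - 4)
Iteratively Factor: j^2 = (j)*(j)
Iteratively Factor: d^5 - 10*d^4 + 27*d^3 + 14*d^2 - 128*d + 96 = (d - 1)*(d^4 - 9*d^3 + 18*d^2 + 32*d - 96) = (d - 4)*(d - 1)*(d^3 - 5*d^2 - 2*d + 24) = (d - 4)*(d - 3)*(d - 1)*(d^2 - 2*d - 8) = (d - 4)*(d - 3)*(d - 1)*(d + 2)*(d - 4)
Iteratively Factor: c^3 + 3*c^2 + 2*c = (c + 2)*(c^2 + c) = c*(c + 2)*(c + 1)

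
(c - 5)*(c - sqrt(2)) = c^2 - 5*c - sqrt(2)*c + 5*sqrt(2)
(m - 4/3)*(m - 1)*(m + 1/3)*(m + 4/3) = m^4 - 2*m^3/3 - 19*m^2/9 + 32*m/27 + 16/27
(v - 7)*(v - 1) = v^2 - 8*v + 7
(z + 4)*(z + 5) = z^2 + 9*z + 20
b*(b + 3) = b^2 + 3*b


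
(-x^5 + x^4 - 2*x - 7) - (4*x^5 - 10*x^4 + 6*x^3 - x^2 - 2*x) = -5*x^5 + 11*x^4 - 6*x^3 + x^2 - 7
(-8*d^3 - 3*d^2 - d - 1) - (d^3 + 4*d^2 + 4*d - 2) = -9*d^3 - 7*d^2 - 5*d + 1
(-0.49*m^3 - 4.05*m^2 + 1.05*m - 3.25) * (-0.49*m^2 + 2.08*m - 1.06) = 0.2401*m^5 + 0.9653*m^4 - 8.4191*m^3 + 8.0695*m^2 - 7.873*m + 3.445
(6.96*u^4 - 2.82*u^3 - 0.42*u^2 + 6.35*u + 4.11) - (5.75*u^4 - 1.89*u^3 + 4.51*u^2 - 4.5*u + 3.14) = 1.21*u^4 - 0.93*u^3 - 4.93*u^2 + 10.85*u + 0.97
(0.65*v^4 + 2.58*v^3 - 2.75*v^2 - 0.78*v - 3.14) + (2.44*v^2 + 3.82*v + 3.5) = 0.65*v^4 + 2.58*v^3 - 0.31*v^2 + 3.04*v + 0.36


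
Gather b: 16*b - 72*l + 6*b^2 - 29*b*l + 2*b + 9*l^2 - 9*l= 6*b^2 + b*(18 - 29*l) + 9*l^2 - 81*l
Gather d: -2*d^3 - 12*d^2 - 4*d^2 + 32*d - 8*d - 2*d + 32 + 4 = -2*d^3 - 16*d^2 + 22*d + 36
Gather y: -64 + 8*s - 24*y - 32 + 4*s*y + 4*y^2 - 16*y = 8*s + 4*y^2 + y*(4*s - 40) - 96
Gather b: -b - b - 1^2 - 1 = -2*b - 2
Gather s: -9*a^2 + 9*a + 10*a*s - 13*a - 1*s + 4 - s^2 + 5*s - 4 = -9*a^2 - 4*a - s^2 + s*(10*a + 4)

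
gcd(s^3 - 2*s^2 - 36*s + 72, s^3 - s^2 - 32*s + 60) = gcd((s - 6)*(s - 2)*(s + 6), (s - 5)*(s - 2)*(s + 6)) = s^2 + 4*s - 12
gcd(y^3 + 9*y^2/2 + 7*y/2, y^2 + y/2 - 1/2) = y + 1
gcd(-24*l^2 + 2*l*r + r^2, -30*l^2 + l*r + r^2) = 6*l + r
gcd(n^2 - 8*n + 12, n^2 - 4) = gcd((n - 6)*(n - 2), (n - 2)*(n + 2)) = n - 2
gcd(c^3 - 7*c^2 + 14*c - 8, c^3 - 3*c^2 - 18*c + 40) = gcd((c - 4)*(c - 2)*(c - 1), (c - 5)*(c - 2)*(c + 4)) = c - 2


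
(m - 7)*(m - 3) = m^2 - 10*m + 21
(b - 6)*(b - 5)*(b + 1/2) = b^3 - 21*b^2/2 + 49*b/2 + 15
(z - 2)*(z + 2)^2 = z^3 + 2*z^2 - 4*z - 8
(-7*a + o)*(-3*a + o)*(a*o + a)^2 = 21*a^4*o^2 + 42*a^4*o + 21*a^4 - 10*a^3*o^3 - 20*a^3*o^2 - 10*a^3*o + a^2*o^4 + 2*a^2*o^3 + a^2*o^2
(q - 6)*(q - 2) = q^2 - 8*q + 12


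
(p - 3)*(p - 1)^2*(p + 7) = p^4 + 2*p^3 - 28*p^2 + 46*p - 21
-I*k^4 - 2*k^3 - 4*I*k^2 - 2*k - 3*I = (k - 3*I)*(k - I)*(k + I)*(-I*k + 1)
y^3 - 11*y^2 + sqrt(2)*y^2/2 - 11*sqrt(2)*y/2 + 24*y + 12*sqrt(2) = (y - 8)*(y - 3)*(y + sqrt(2)/2)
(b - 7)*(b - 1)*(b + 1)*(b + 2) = b^4 - 5*b^3 - 15*b^2 + 5*b + 14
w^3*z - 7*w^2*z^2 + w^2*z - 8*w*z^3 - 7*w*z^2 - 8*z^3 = (w - 8*z)*(w + z)*(w*z + z)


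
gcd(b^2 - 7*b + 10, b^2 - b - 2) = b - 2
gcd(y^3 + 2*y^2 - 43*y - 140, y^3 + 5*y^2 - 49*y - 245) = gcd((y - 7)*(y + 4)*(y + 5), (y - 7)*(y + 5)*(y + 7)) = y^2 - 2*y - 35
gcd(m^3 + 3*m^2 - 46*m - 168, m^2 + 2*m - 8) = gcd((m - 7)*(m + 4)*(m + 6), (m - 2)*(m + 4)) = m + 4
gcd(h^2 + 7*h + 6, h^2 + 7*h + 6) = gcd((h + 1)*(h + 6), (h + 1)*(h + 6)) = h^2 + 7*h + 6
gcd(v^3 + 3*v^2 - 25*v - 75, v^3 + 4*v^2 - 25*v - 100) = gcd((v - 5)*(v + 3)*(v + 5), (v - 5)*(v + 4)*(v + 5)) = v^2 - 25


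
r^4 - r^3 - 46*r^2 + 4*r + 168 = (r - 7)*(r - 2)*(r + 2)*(r + 6)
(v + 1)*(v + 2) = v^2 + 3*v + 2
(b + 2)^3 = b^3 + 6*b^2 + 12*b + 8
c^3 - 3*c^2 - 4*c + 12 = (c - 3)*(c - 2)*(c + 2)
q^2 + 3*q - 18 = (q - 3)*(q + 6)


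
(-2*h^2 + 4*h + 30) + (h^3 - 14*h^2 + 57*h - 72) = h^3 - 16*h^2 + 61*h - 42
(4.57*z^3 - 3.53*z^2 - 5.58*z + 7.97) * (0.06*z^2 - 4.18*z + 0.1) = 0.2742*z^5 - 19.3144*z^4 + 14.8776*z^3 + 23.4496*z^2 - 33.8726*z + 0.797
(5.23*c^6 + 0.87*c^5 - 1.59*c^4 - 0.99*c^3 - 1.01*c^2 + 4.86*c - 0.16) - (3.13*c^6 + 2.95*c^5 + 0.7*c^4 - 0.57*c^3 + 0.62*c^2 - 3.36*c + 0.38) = 2.1*c^6 - 2.08*c^5 - 2.29*c^4 - 0.42*c^3 - 1.63*c^2 + 8.22*c - 0.54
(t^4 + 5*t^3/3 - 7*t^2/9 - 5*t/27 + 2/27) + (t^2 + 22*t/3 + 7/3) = t^4 + 5*t^3/3 + 2*t^2/9 + 193*t/27 + 65/27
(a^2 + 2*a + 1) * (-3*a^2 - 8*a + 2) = -3*a^4 - 14*a^3 - 17*a^2 - 4*a + 2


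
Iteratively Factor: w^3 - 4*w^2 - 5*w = (w + 1)*(w^2 - 5*w) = (w - 5)*(w + 1)*(w)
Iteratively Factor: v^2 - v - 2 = (v - 2)*(v + 1)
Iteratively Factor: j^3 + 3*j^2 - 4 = (j + 2)*(j^2 + j - 2) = (j + 2)^2*(j - 1)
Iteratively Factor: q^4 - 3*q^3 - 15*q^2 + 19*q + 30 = (q + 3)*(q^3 - 6*q^2 + 3*q + 10) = (q - 2)*(q + 3)*(q^2 - 4*q - 5) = (q - 5)*(q - 2)*(q + 3)*(q + 1)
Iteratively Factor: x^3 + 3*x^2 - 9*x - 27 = (x + 3)*(x^2 - 9) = (x - 3)*(x + 3)*(x + 3)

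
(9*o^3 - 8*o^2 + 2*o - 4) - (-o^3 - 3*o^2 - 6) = 10*o^3 - 5*o^2 + 2*o + 2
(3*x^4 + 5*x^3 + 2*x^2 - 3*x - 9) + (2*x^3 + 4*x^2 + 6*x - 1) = 3*x^4 + 7*x^3 + 6*x^2 + 3*x - 10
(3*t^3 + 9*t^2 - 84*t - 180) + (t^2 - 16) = 3*t^3 + 10*t^2 - 84*t - 196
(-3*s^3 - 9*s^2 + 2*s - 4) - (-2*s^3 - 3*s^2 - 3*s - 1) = -s^3 - 6*s^2 + 5*s - 3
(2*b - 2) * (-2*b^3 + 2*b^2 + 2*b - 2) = -4*b^4 + 8*b^3 - 8*b + 4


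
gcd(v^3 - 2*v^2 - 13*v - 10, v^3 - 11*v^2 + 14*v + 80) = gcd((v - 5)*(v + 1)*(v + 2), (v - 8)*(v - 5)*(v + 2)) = v^2 - 3*v - 10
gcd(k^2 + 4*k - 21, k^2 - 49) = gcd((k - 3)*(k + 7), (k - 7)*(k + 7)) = k + 7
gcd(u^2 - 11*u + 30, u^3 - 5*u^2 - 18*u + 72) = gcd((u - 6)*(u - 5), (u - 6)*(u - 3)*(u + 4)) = u - 6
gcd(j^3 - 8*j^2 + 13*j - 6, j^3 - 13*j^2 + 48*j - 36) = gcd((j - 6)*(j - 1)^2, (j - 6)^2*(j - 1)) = j^2 - 7*j + 6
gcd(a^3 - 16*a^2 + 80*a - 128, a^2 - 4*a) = a - 4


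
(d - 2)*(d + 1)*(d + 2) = d^3 + d^2 - 4*d - 4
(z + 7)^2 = z^2 + 14*z + 49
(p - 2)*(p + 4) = p^2 + 2*p - 8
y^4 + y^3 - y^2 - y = y*(y - 1)*(y + 1)^2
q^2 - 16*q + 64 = (q - 8)^2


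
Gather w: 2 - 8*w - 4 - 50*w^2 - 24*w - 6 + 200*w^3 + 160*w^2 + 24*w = 200*w^3 + 110*w^2 - 8*w - 8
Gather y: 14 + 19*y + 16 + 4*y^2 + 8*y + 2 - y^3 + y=-y^3 + 4*y^2 + 28*y + 32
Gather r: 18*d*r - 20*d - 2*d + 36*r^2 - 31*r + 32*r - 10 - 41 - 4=-22*d + 36*r^2 + r*(18*d + 1) - 55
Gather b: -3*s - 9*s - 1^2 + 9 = 8 - 12*s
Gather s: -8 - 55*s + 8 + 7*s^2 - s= 7*s^2 - 56*s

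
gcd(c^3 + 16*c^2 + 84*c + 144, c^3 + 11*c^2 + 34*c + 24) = c^2 + 10*c + 24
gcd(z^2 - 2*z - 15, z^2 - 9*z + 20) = z - 5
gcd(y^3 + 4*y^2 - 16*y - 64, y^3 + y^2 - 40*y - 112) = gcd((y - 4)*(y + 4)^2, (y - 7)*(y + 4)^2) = y^2 + 8*y + 16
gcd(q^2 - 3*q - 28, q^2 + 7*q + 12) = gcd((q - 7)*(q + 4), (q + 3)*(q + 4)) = q + 4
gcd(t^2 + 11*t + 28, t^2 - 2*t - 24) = t + 4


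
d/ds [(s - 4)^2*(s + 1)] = (s - 4)*(3*s - 2)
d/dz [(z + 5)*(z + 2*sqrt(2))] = 2*z + 2*sqrt(2) + 5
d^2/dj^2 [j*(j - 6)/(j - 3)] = -18/(j^3 - 9*j^2 + 27*j - 27)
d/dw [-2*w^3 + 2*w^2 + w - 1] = -6*w^2 + 4*w + 1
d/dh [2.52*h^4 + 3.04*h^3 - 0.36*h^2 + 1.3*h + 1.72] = 10.08*h^3 + 9.12*h^2 - 0.72*h + 1.3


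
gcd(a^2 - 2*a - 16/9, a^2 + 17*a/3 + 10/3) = a + 2/3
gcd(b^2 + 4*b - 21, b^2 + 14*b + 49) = b + 7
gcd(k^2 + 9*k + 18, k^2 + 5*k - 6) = k + 6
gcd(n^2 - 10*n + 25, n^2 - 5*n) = n - 5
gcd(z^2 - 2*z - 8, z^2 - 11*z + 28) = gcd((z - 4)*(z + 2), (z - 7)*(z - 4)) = z - 4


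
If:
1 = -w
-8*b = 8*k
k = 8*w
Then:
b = 8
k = -8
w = -1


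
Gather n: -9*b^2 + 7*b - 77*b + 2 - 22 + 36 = -9*b^2 - 70*b + 16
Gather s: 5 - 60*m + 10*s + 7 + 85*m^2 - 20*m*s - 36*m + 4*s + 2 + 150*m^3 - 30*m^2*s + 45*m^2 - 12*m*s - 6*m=150*m^3 + 130*m^2 - 102*m + s*(-30*m^2 - 32*m + 14) + 14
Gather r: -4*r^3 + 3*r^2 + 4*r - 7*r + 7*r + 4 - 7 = -4*r^3 + 3*r^2 + 4*r - 3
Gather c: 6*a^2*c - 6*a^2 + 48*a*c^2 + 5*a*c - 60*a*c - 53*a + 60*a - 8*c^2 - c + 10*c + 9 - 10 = -6*a^2 + 7*a + c^2*(48*a - 8) + c*(6*a^2 - 55*a + 9) - 1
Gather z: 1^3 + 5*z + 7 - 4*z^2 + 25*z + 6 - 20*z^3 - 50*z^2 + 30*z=-20*z^3 - 54*z^2 + 60*z + 14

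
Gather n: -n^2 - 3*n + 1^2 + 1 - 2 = -n^2 - 3*n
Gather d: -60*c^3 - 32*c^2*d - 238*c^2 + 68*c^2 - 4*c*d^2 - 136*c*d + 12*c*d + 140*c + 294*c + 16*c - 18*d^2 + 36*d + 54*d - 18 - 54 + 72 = -60*c^3 - 170*c^2 + 450*c + d^2*(-4*c - 18) + d*(-32*c^2 - 124*c + 90)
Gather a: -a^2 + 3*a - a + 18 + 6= -a^2 + 2*a + 24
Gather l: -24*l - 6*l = -30*l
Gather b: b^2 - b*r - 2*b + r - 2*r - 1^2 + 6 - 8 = b^2 + b*(-r - 2) - r - 3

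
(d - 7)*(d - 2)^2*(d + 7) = d^4 - 4*d^3 - 45*d^2 + 196*d - 196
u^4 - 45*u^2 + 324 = (u - 6)*(u - 3)*(u + 3)*(u + 6)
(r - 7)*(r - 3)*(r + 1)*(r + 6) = r^4 - 3*r^3 - 43*r^2 + 87*r + 126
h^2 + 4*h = h*(h + 4)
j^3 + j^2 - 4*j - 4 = (j - 2)*(j + 1)*(j + 2)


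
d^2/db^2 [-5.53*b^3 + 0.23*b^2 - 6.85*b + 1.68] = 0.46 - 33.18*b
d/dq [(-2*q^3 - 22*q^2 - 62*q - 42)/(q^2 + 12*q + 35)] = 2*(-q^2 - 10*q - 17)/(q^2 + 10*q + 25)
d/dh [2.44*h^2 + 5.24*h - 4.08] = 4.88*h + 5.24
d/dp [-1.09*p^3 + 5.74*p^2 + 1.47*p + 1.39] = -3.27*p^2 + 11.48*p + 1.47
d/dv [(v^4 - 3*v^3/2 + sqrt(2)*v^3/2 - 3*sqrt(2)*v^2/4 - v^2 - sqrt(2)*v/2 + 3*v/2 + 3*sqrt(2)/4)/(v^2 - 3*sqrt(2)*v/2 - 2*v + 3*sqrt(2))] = (8*v^5 - 30*v^4 - 16*sqrt(2)*v^4 + 12*v^3 + 58*sqrt(2)*v^3 - 40*sqrt(2)*v^2 + 47*v^2 - 30*sqrt(2)*v - 36*v - 3 + 24*sqrt(2))/(2*(2*v^4 - 6*sqrt(2)*v^3 - 8*v^3 + 17*v^2 + 24*sqrt(2)*v^2 - 36*v - 24*sqrt(2)*v + 36))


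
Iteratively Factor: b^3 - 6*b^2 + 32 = (b + 2)*(b^2 - 8*b + 16) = (b - 4)*(b + 2)*(b - 4)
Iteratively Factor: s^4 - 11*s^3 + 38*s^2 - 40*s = (s - 4)*(s^3 - 7*s^2 + 10*s) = s*(s - 4)*(s^2 - 7*s + 10) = s*(s - 5)*(s - 4)*(s - 2)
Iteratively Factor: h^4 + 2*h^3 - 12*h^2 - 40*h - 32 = (h + 2)*(h^3 - 12*h - 16) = (h - 4)*(h + 2)*(h^2 + 4*h + 4) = (h - 4)*(h + 2)^2*(h + 2)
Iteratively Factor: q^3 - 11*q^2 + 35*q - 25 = (q - 1)*(q^2 - 10*q + 25) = (q - 5)*(q - 1)*(q - 5)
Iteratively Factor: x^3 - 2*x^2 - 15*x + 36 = (x + 4)*(x^2 - 6*x + 9) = (x - 3)*(x + 4)*(x - 3)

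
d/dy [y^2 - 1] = 2*y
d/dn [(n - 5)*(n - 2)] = 2*n - 7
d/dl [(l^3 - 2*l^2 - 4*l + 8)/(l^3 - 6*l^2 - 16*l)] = 4*(-l^2 - 2*l + 8)/(l^2*(l^2 - 16*l + 64))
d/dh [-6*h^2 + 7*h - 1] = 7 - 12*h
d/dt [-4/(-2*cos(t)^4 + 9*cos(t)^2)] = 8*(4*cos(t)^2 - 9)*sin(t)/((cos(2*t) - 8)^2*cos(t)^3)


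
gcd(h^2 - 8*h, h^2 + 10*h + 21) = 1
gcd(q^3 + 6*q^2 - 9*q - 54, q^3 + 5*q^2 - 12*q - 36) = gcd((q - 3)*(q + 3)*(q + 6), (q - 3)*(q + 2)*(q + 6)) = q^2 + 3*q - 18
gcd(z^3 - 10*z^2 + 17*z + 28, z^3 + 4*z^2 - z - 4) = z + 1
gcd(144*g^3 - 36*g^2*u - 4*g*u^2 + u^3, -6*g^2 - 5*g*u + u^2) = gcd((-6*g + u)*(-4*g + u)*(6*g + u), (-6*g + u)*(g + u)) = -6*g + u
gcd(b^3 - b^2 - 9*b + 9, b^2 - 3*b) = b - 3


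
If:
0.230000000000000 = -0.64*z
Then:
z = -0.36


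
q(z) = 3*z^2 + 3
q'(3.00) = 18.00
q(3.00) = 30.00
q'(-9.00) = -54.00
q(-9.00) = 246.00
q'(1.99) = 11.94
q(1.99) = 14.88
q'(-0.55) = -3.30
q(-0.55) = 3.91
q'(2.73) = 16.38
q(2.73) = 25.36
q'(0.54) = 3.24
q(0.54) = 3.87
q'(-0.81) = -4.86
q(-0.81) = 4.97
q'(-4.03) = -24.18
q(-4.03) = 51.72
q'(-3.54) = -21.24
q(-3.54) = 40.59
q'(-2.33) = -13.98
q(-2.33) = 19.29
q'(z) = 6*z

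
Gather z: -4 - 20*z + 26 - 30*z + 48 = 70 - 50*z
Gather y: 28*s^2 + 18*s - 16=28*s^2 + 18*s - 16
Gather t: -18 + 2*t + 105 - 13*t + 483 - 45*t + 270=840 - 56*t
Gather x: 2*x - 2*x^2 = -2*x^2 + 2*x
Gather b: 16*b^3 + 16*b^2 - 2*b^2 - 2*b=16*b^3 + 14*b^2 - 2*b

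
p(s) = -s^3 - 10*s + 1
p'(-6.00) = -118.00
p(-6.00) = 277.00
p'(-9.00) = -253.00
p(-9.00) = 820.00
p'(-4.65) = -74.87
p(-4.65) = 148.04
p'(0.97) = -12.82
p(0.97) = -9.61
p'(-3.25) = -41.69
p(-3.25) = 67.83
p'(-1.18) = -14.18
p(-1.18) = 14.44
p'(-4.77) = -78.26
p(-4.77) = 157.23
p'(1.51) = -16.84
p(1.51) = -17.54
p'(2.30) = -25.87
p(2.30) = -34.17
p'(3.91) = -55.86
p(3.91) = -97.88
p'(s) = -3*s^2 - 10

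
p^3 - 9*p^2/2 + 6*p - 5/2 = (p - 5/2)*(p - 1)^2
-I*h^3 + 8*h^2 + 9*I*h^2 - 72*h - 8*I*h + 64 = (h - 8)*(h + 8*I)*(-I*h + I)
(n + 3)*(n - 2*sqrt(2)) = n^2 - 2*sqrt(2)*n + 3*n - 6*sqrt(2)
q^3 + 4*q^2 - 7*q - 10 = (q - 2)*(q + 1)*(q + 5)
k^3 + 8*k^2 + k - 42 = (k - 2)*(k + 3)*(k + 7)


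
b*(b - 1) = b^2 - b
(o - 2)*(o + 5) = o^2 + 3*o - 10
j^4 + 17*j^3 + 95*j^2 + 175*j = j*(j + 5)^2*(j + 7)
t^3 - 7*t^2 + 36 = (t - 6)*(t - 3)*(t + 2)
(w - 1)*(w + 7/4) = w^2 + 3*w/4 - 7/4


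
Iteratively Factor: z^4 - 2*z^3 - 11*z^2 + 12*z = (z - 4)*(z^3 + 2*z^2 - 3*z) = (z - 4)*(z + 3)*(z^2 - z) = z*(z - 4)*(z + 3)*(z - 1)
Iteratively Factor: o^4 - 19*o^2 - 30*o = (o + 3)*(o^3 - 3*o^2 - 10*o) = o*(o + 3)*(o^2 - 3*o - 10) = o*(o + 2)*(o + 3)*(o - 5)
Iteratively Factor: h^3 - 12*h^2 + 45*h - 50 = (h - 2)*(h^2 - 10*h + 25) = (h - 5)*(h - 2)*(h - 5)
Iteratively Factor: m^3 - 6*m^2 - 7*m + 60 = (m + 3)*(m^2 - 9*m + 20) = (m - 4)*(m + 3)*(m - 5)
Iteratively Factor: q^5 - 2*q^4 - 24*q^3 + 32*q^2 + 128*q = (q + 4)*(q^4 - 6*q^3 + 32*q) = q*(q + 4)*(q^3 - 6*q^2 + 32) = q*(q - 4)*(q + 4)*(q^2 - 2*q - 8) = q*(q - 4)*(q + 2)*(q + 4)*(q - 4)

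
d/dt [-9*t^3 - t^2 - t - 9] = -27*t^2 - 2*t - 1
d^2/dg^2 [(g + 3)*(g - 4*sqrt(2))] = 2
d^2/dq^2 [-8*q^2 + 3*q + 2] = -16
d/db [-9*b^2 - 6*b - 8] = -18*b - 6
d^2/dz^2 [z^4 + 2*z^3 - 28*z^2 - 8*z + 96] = 12*z^2 + 12*z - 56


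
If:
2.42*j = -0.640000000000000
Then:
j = -0.26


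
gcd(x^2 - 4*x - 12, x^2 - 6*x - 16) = x + 2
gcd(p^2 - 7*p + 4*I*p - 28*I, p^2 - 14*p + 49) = p - 7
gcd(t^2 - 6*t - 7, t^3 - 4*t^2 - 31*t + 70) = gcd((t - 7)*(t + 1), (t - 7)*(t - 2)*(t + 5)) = t - 7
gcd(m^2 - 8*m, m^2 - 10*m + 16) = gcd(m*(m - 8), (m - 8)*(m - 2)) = m - 8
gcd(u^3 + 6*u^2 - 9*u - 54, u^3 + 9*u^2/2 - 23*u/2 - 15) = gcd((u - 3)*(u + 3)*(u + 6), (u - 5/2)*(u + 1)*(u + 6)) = u + 6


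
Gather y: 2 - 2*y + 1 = 3 - 2*y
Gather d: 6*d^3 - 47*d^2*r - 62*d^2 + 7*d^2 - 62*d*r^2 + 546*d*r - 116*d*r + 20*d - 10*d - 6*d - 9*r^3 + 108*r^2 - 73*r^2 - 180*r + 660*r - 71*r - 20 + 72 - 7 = 6*d^3 + d^2*(-47*r - 55) + d*(-62*r^2 + 430*r + 4) - 9*r^3 + 35*r^2 + 409*r + 45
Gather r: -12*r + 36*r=24*r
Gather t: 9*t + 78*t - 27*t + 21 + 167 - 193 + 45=60*t + 40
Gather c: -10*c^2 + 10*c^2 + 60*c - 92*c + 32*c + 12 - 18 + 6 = 0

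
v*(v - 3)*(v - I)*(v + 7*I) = v^4 - 3*v^3 + 6*I*v^3 + 7*v^2 - 18*I*v^2 - 21*v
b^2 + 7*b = b*(b + 7)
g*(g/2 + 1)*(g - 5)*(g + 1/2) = g^4/2 - 5*g^3/4 - 23*g^2/4 - 5*g/2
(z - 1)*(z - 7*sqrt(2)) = z^2 - 7*sqrt(2)*z - z + 7*sqrt(2)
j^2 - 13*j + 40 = (j - 8)*(j - 5)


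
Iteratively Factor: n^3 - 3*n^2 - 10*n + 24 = (n + 3)*(n^2 - 6*n + 8) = (n - 2)*(n + 3)*(n - 4)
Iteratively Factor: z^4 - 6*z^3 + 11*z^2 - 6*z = (z - 1)*(z^3 - 5*z^2 + 6*z) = z*(z - 1)*(z^2 - 5*z + 6) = z*(z - 2)*(z - 1)*(z - 3)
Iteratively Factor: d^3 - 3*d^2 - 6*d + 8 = (d + 2)*(d^2 - 5*d + 4) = (d - 1)*(d + 2)*(d - 4)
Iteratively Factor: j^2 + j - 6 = (j + 3)*(j - 2)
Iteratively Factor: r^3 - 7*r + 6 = (r + 3)*(r^2 - 3*r + 2) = (r - 1)*(r + 3)*(r - 2)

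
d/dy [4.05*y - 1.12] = 4.05000000000000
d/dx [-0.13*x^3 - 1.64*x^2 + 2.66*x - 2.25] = -0.39*x^2 - 3.28*x + 2.66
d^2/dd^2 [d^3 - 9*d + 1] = 6*d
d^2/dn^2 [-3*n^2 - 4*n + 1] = -6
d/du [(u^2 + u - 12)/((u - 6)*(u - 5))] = 6*(-2*u^2 + 14*u - 17)/(u^4 - 22*u^3 + 181*u^2 - 660*u + 900)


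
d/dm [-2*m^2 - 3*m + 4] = -4*m - 3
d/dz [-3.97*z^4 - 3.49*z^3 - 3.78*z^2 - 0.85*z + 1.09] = -15.88*z^3 - 10.47*z^2 - 7.56*z - 0.85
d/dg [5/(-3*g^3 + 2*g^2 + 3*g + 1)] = 5*(9*g^2 - 4*g - 3)/(-3*g^3 + 2*g^2 + 3*g + 1)^2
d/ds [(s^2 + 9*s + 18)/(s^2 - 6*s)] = 3*(-5*s^2 - 12*s + 36)/(s^2*(s^2 - 12*s + 36))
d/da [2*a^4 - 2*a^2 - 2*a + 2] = 8*a^3 - 4*a - 2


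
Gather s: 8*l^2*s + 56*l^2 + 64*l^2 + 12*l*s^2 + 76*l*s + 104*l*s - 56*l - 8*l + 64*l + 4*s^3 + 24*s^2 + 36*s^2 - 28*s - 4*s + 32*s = 120*l^2 + 4*s^3 + s^2*(12*l + 60) + s*(8*l^2 + 180*l)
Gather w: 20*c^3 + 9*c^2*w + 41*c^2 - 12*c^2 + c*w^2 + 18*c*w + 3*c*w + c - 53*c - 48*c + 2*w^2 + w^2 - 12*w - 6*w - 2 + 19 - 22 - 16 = 20*c^3 + 29*c^2 - 100*c + w^2*(c + 3) + w*(9*c^2 + 21*c - 18) - 21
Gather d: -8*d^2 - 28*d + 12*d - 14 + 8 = -8*d^2 - 16*d - 6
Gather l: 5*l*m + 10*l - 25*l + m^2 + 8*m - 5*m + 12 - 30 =l*(5*m - 15) + m^2 + 3*m - 18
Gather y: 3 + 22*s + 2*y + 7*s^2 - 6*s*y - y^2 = 7*s^2 + 22*s - y^2 + y*(2 - 6*s) + 3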